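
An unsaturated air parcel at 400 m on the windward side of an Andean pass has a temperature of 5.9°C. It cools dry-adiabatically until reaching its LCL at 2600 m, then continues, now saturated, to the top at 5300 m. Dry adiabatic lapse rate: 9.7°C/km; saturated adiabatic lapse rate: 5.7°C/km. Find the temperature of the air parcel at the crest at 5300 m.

-30.83°C

400–2600 m, dry: Δz = 2.2 km ⇒ ΔT = -21.34°C; T = -15.44°C
2600–5300 m, saturated: Δz = 2.7 km ⇒ ΔT = -15.39°C; T = -30.83°C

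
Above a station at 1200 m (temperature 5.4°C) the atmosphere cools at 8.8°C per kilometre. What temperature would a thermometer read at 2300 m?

-4.28°C

1200–2300 m, environmental: Δz = 1.1 km ⇒ ΔT = -9.68°C; T = -4.28°C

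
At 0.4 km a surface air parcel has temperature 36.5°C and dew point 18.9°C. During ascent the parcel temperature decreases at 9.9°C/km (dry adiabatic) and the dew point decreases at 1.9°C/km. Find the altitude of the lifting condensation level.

2.6 km

T and T_d converge at 9.9 − 1.9 = 8°C per km
Height above start = (36.5 − 18.9) / 8 = 2.2 km
LCL altitude = 400 m + 2200 m = 2600 m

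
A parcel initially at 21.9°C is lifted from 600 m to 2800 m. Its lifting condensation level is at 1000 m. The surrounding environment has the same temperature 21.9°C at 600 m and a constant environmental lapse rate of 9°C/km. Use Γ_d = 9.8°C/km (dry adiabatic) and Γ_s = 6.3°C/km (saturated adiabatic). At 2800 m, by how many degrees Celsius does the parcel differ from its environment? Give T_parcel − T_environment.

+4.54°C (parcel warmer than environment)

Parcel:
  600–1000 m, dry: Δz = 0.4 km ⇒ ΔT = -3.92°C; T = 17.98°C
  1000–2800 m, saturated: Δz = 1.8 km ⇒ ΔT = -11.34°C; T = 6.64°C
Environment:
  600–2800 m, environment: Δz = 2.2 km ⇒ ΔT = -19.8°C; T = 2.1°C
T_parcel − T_env = 6.64 − 2.1 = +4.54°C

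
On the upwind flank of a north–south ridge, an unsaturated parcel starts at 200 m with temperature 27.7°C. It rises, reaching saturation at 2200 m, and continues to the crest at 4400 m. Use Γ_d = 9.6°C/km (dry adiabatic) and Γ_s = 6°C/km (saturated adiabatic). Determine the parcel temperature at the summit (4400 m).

-4.7°C

Dry to 2200 m: -9.6 × 2 km = -19.2°C, so T = 8.5°C.
Saturated to 4400 m: -6 × 2.2 km = -13.2°C, so T = -4.7°C.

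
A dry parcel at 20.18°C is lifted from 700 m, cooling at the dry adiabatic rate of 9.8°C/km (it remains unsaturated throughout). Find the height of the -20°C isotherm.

Height above start = (20.18 − (-20)) / 9.8 = 4.1 km
Altitude = 700 m + 4100 m = 4800 m

4800 m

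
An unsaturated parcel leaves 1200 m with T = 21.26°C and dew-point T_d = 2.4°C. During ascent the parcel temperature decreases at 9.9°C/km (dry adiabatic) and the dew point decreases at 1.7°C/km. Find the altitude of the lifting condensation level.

3500 m

T and T_d converge at 9.9 − 1.7 = 8.2°C per km
Height above start = (21.26 − 2.4) / 8.2 = 2.3 km
LCL altitude = 1200 m + 2300 m = 3500 m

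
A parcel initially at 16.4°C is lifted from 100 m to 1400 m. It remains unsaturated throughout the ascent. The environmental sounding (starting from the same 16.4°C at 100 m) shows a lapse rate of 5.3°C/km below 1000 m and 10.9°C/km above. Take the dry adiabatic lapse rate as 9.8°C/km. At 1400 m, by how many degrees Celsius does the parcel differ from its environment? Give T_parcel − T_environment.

Parcel:
  From 100 m to 1400 m (dry): cools by 9.8 × 1.3 = 12.74°C, giving 3.66°C.
Environment:
  From 100 m to 1000 m (environment, lower layer): cools by 5.3 × 0.9 = 4.77°C, giving 11.63°C.
  From 1000 m to 1400 m (environment, upper layer): cools by 10.9 × 0.4 = 4.36°C, giving 7.27°C.
T_parcel − T_env = 3.66 − 7.27 = -3.61°C

-3.61°C (parcel cooler than environment)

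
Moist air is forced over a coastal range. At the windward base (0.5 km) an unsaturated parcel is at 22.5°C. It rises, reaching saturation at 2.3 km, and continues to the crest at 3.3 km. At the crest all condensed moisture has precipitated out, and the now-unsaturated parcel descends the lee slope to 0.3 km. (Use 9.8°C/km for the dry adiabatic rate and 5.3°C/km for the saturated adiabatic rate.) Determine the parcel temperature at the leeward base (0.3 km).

28.96°C

500 → 2300 m (dry, 9.8°C/km): ΔT = -9.8 × 1.8 = -17.64°C → T = 4.86°C
2300 → 3300 m (saturated, 5.3°C/km): ΔT = -5.3 × 1 = -5.3°C → T = -0.44°C
3300 → 300 m (dry descent, 9.8°C/km): ΔT = +9.8 × 3 = +29.4°C → T = 28.96°C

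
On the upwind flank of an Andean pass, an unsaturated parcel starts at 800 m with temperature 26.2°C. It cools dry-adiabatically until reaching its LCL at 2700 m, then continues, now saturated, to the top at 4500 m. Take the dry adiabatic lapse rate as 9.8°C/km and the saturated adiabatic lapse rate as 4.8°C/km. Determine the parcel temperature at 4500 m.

From 800 m to 2700 m (dry): cools by 9.8 × 1.9 = 18.62°C, giving 7.58°C.
From 2700 m to 4500 m (saturated): cools by 4.8 × 1.8 = 8.64°C, giving -1.06°C.

-1.06°C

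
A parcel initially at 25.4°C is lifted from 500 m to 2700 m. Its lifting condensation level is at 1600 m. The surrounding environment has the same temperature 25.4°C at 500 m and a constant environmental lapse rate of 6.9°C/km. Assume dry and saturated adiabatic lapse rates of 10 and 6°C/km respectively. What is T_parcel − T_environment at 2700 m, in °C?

Parcel:
  500 → 1600 m (dry, 10°C/km): ΔT = -10 × 1.1 = -11°C → T = 14.4°C
  1600 → 2700 m (saturated, 6°C/km): ΔT = -6 × 1.1 = -6.6°C → T = 7.8°C
Environment:
  500 → 2700 m (environment, 6.9°C/km): ΔT = -6.9 × 2.2 = -15.18°C → T = 10.22°C
T_parcel − T_env = 7.8 − 10.22 = -2.42°C

-2.42°C (parcel cooler than environment)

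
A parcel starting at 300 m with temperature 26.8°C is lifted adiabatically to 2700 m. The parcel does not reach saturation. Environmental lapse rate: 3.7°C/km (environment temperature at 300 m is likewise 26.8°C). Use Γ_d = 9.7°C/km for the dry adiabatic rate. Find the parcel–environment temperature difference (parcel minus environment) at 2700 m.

-14.4°C (parcel cooler than environment)

Parcel:
  From 300 m to 2700 m (dry): cools by 9.7 × 2.4 = 23.28°C, giving 3.52°C.
Environment:
  From 300 m to 2700 m (environment): cools by 3.7 × 2.4 = 8.88°C, giving 17.92°C.
T_parcel − T_env = 3.52 − 17.92 = -14.4°C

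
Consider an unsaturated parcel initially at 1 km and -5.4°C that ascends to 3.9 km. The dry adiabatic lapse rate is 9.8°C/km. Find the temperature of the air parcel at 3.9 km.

-33.82°C

Dry adiabatic to 3900 m: -9.8 × 2.9 km = -28.42°C, so T = -33.82°C.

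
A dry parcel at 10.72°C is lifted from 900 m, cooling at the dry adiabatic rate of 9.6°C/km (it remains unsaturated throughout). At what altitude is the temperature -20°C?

4100 m

Height above start = (10.72 − (-20)) / 9.6 = 3.2 km
Altitude = 900 m + 3200 m = 4100 m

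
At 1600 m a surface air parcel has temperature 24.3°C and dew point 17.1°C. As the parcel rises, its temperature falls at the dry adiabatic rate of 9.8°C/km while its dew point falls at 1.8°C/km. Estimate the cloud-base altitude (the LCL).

2500 m

T and T_d converge at 9.8 − 1.8 = 8°C per km
Height above start = (24.3 − 17.1) / 8 = 0.9 km
LCL altitude = 1600 m + 900 m = 2500 m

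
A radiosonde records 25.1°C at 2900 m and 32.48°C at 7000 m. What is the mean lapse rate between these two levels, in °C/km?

-1.8°C/km

Γ = −ΔT/Δz = (25.1 − 32.48) / (7000 − 2900) m
  = -7.38°C / 4.1 km = -1.8°C/km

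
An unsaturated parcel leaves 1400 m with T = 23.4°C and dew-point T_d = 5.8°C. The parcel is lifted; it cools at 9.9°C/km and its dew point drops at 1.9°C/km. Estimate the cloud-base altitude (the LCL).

T and T_d converge at 9.9 − 1.9 = 8°C per km
Height above start = (23.4 − 5.8) / 8 = 2.2 km
LCL altitude = 1400 m + 2200 m = 3600 m

3600 m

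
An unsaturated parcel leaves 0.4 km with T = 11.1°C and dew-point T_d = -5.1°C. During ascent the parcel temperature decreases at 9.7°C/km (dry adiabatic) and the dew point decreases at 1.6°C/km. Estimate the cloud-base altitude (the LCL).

2.4 km

T and T_d converge at 9.7 − 1.6 = 8.1°C per km
Height above start = (11.1 − (-5.1)) / 8.1 = 2 km
LCL altitude = 400 m + 2000 m = 2400 m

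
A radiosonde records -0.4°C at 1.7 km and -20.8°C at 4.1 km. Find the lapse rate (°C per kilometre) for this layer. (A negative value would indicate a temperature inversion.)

Γ = −ΔT/Δz = (-0.4 − (-20.8)) / (4100 − 1700) m
  = 20.4°C / 2.4 km = 8.5°C/km

8.5°C/km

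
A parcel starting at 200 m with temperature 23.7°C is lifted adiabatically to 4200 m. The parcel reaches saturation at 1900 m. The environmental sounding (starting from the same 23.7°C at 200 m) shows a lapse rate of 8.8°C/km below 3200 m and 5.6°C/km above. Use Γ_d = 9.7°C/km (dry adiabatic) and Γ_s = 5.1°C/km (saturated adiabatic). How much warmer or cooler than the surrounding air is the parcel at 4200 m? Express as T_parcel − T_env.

Parcel:
  Dry to 1900 m: -9.7 × 1.7 km = -16.49°C, so T = 7.21°C.
  Saturated to 4200 m: -5.1 × 2.3 km = -11.73°C, so T = -4.52°C.
Environment:
  Environment, lower layer to 3200 m: -8.8 × 3 km = -26.4°C, so T = -2.7°C.
  Environment, upper layer to 4200 m: -5.6 × 1 km = -5.6°C, so T = -8.3°C.
T_parcel − T_env = -4.52 − (-8.3) = +3.78°C

+3.78°C (parcel warmer than environment)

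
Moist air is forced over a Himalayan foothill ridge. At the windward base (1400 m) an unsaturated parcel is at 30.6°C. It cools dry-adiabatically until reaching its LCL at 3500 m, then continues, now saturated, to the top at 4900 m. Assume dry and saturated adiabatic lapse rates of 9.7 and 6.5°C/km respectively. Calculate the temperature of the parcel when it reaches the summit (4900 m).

1.13°C

Dry to 3500 m: -9.7 × 2.1 km = -20.37°C, so T = 10.23°C.
Saturated to 4900 m: -6.5 × 1.4 km = -9.1°C, so T = 1.13°C.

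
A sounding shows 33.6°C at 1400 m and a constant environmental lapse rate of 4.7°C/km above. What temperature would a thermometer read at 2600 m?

From 1400 m to 2600 m (environmental): cools by 4.7 × 1.2 = 5.64°C, giving 27.96°C.

27.96°C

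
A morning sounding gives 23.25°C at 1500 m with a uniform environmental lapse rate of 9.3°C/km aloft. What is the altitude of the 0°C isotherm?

Height above start = (23.25 − 0) / 9.3 = 2.5 km
Altitude = 1500 m + 2500 m = 4000 m

4000 m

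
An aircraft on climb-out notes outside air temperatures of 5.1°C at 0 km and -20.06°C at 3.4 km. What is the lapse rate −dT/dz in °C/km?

7.4°C/km

Γ = −ΔT/Δz = (5.1 − (-20.06)) / (3400 − 0) m
  = 25.16°C / 3.4 km = 7.4°C/km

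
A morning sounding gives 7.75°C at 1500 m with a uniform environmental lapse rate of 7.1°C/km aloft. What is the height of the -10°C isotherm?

Height above start = (7.75 − (-10)) / 7.1 = 2.5 km
Altitude = 1500 m + 2500 m = 4000 m

4000 m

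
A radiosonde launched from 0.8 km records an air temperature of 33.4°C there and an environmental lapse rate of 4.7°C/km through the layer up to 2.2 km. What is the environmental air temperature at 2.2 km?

26.82°C

From 800 m to 2200 m (environmental): cools by 4.7 × 1.4 = 6.58°C, giving 26.82°C.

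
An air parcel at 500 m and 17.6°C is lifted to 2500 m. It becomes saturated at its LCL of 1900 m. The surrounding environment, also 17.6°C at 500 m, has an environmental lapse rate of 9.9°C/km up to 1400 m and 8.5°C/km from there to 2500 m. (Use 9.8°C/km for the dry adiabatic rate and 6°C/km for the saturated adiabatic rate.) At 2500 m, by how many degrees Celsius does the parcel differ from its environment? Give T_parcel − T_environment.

Parcel:
  500–1900 m, dry: Δz = 1.4 km ⇒ ΔT = -13.72°C; T = 3.88°C
  1900–2500 m, saturated: Δz = 0.6 km ⇒ ΔT = -3.6°C; T = 0.28°C
Environment:
  500–1400 m, environment, lower layer: Δz = 0.9 km ⇒ ΔT = -8.91°C; T = 8.69°C
  1400–2500 m, environment, upper layer: Δz = 1.1 km ⇒ ΔT = -9.35°C; T = -0.66°C
T_parcel − T_env = 0.28 − (-0.66) = +0.94°C

+0.94°C (parcel warmer than environment)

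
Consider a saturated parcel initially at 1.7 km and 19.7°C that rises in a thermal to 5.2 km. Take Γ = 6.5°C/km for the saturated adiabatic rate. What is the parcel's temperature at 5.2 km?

From 1700 m to 5200 m (saturated adiabatic): cools by 6.5 × 3.5 = 22.75°C, giving -3.05°C.

-3.05°C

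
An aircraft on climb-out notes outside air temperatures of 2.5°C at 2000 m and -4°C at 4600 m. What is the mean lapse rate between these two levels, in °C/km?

2.5°C/km

Γ = −ΔT/Δz = (2.5 − (-4)) / (4600 − 2000) m
  = 6.5°C / 2.6 km = 2.5°C/km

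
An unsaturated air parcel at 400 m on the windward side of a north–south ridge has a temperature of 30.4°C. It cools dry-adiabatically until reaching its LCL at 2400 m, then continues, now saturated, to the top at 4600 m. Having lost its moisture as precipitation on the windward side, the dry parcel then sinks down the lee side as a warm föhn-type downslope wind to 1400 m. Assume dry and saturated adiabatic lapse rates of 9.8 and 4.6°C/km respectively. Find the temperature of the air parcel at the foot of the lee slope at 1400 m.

32.04°C

400–2400 m, dry: Δz = 2 km ⇒ ΔT = -19.6°C; T = 10.8°C
2400–4600 m, saturated: Δz = 2.2 km ⇒ ΔT = -10.12°C; T = 0.68°C
4600–1400 m, dry descent: Δz = 3.2 km ⇒ ΔT = +31.36°C; T = 32.04°C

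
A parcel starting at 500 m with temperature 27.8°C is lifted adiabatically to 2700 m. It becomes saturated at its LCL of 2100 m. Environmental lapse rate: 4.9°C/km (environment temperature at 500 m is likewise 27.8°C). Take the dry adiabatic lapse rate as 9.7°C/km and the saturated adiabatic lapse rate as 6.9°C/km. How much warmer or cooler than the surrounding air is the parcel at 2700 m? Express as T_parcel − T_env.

-8.88°C (parcel cooler than environment)

Parcel:
  500 → 2100 m (dry, 9.7°C/km): ΔT = -9.7 × 1.6 = -15.52°C → T = 12.28°C
  2100 → 2700 m (saturated, 6.9°C/km): ΔT = -6.9 × 0.6 = -4.14°C → T = 8.14°C
Environment:
  500 → 2700 m (environment, 4.9°C/km): ΔT = -4.9 × 2.2 = -10.78°C → T = 17.02°C
T_parcel − T_env = 8.14 − 17.02 = -8.88°C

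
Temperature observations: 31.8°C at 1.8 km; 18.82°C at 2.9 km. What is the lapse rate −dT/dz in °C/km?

11.8°C/km

Γ = −ΔT/Δz = (31.8 − 18.82) / (2900 − 1800) m
  = 12.98°C / 1.1 km = 11.8°C/km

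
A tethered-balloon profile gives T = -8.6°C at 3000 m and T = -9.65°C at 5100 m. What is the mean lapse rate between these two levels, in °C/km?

0.5°C/km

Γ = −ΔT/Δz = (-8.6 − (-9.65)) / (5100 − 3000) m
  = 1.05°C / 2.1 km = 0.5°C/km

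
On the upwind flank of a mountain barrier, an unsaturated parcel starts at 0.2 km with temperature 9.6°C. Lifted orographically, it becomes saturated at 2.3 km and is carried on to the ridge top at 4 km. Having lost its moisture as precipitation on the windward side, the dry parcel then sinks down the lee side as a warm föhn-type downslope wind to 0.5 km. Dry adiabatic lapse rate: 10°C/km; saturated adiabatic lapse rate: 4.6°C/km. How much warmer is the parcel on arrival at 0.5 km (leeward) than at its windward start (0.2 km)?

From 200 m to 2300 m (dry): cools by 10 × 2.1 = 21°C, giving -11.4°C.
From 2300 m to 4000 m (saturated): cools by 4.6 × 1.7 = 7.82°C, giving -19.22°C.
From 4000 m to 500 m (dry descent): warms by 10 × 3.5 = 35°C, giving 15.78°C.
Net change vs windward start: 15.78 − 9.6 = +6.18°C

+6.18°C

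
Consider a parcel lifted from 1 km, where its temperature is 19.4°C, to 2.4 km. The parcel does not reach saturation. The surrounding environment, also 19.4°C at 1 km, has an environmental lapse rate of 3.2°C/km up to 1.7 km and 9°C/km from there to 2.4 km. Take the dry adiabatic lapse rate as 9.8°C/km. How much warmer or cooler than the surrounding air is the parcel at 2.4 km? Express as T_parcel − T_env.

Parcel:
  From 1000 m to 2400 m (dry): cools by 9.8 × 1.4 = 13.72°C, giving 5.68°C.
Environment:
  From 1000 m to 1700 m (environment, lower layer): cools by 3.2 × 0.7 = 2.24°C, giving 17.16°C.
  From 1700 m to 2400 m (environment, upper layer): cools by 9 × 0.7 = 6.3°C, giving 10.86°C.
T_parcel − T_env = 5.68 − 10.86 = -5.18°C

-5.18°C (parcel cooler than environment)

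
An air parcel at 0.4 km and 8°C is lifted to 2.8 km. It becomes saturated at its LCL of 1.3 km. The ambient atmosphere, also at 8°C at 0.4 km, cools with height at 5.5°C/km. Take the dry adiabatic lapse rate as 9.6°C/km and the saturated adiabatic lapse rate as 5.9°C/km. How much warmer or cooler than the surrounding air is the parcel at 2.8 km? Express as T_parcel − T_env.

Parcel:
  From 400 m to 1300 m (dry): cools by 9.6 × 0.9 = 8.64°C, giving -0.64°C.
  From 1300 m to 2800 m (saturated): cools by 5.9 × 1.5 = 8.85°C, giving -9.49°C.
Environment:
  From 400 m to 2800 m (environment): cools by 5.5 × 2.4 = 13.2°C, giving -5.2°C.
T_parcel − T_env = -9.49 − (-5.2) = -4.29°C

-4.29°C (parcel cooler than environment)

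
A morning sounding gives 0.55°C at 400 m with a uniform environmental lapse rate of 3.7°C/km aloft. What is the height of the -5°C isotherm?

Height above start = (0.55 − (-5)) / 3.7 = 1.5 km
Altitude = 400 m + 1500 m = 1900 m

1900 m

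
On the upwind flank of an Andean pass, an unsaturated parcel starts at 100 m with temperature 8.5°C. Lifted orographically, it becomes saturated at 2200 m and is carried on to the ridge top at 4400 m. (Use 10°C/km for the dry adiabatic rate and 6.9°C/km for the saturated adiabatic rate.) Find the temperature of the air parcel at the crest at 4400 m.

-27.68°C

Dry to 2200 m: -10 × 2.1 km = -21°C, so T = -12.5°C.
Saturated to 4400 m: -6.9 × 2.2 km = -15.18°C, so T = -27.68°C.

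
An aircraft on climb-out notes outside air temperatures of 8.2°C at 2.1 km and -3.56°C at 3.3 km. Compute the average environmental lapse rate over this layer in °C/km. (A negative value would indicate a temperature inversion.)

Γ = −ΔT/Δz = (8.2 − (-3.56)) / (3300 − 2100) m
  = 11.76°C / 1.2 km = 9.8°C/km

9.8°C/km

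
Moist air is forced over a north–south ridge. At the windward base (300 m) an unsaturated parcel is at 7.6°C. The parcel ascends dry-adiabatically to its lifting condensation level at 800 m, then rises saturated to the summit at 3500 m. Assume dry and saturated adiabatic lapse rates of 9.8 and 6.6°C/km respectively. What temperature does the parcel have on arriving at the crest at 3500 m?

300 → 800 m (dry, 9.8°C/km): ΔT = -9.8 × 0.5 = -4.9°C → T = 2.7°C
800 → 3500 m (saturated, 6.6°C/km): ΔT = -6.6 × 2.7 = -17.82°C → T = -15.12°C

-15.12°C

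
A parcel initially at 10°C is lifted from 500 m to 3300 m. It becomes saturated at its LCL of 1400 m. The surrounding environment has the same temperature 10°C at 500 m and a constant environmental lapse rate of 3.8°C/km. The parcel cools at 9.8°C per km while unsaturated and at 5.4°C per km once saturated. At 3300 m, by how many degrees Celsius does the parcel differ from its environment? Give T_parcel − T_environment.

Parcel:
  From 500 m to 1400 m (dry): cools by 9.8 × 0.9 = 8.82°C, giving 1.18°C.
  From 1400 m to 3300 m (saturated): cools by 5.4 × 1.9 = 10.26°C, giving -9.08°C.
Environment:
  From 500 m to 3300 m (environment): cools by 3.8 × 2.8 = 10.64°C, giving -0.64°C.
T_parcel − T_env = -9.08 − (-0.64) = -8.44°C

-8.44°C (parcel cooler than environment)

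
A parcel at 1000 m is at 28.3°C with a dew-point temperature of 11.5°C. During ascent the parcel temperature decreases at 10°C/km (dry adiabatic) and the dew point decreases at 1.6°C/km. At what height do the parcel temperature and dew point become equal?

T and T_d converge at 10 − 1.6 = 8.4°C per km
Height above start = (28.3 − 11.5) / 8.4 = 2 km
LCL altitude = 1000 m + 2000 m = 3000 m

3000 m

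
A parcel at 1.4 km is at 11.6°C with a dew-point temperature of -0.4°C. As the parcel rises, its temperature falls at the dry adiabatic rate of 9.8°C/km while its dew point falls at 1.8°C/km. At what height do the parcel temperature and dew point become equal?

2.9 km

T and T_d converge at 9.8 − 1.8 = 8°C per km
Height above start = (11.6 − (-0.4)) / 8 = 1.5 km
LCL altitude = 1400 m + 1500 m = 2900 m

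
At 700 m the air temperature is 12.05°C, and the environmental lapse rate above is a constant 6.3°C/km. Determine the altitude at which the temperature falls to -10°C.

Height above start = (12.05 − (-10)) / 6.3 = 3.5 km
Altitude = 700 m + 3500 m = 4200 m

4200 m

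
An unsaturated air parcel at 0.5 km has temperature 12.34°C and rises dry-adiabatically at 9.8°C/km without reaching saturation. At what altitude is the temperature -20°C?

3.8 km

Height above start = (12.34 − (-20)) / 9.8 = 3.3 km
Altitude = 500 m + 3300 m = 3800 m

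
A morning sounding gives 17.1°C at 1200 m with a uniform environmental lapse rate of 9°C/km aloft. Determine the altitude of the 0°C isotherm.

Height above start = (17.1 − 0) / 9 = 1.9 km
Altitude = 1200 m + 1900 m = 3100 m

3100 m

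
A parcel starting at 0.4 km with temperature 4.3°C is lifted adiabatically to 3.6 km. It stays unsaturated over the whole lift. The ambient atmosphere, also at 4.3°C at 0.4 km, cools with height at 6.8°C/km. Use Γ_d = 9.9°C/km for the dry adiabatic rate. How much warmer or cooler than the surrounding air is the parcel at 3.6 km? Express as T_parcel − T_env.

-9.92°C (parcel cooler than environment)

Parcel:
  Dry to 3600 m: -9.9 × 3.2 km = -31.68°C, so T = -27.38°C.
Environment:
  Environment to 3600 m: -6.8 × 3.2 km = -21.76°C, so T = -17.46°C.
T_parcel − T_env = -27.38 − (-17.46) = -9.92°C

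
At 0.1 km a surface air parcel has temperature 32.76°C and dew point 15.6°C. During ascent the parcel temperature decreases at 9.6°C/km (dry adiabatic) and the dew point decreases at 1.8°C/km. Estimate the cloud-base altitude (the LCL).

2.3 km

T and T_d converge at 9.6 − 1.8 = 7.8°C per km
Height above start = (32.76 − 15.6) / 7.8 = 2.2 km
LCL altitude = 100 m + 2200 m = 2300 m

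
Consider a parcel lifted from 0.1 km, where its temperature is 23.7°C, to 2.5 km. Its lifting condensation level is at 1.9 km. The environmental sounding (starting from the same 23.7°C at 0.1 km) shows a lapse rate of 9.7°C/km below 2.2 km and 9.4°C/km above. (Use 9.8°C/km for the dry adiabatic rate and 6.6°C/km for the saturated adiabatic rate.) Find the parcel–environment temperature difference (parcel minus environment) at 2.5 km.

+1.59°C (parcel warmer than environment)

Parcel:
  100 → 1900 m (dry, 9.8°C/km): ΔT = -9.8 × 1.8 = -17.64°C → T = 6.06°C
  1900 → 2500 m (saturated, 6.6°C/km): ΔT = -6.6 × 0.6 = -3.96°C → T = 2.1°C
Environment:
  100 → 2200 m (environment, lower layer, 9.7°C/km): ΔT = -9.7 × 2.1 = -20.37°C → T = 3.33°C
  2200 → 2500 m (environment, upper layer, 9.4°C/km): ΔT = -9.4 × 0.3 = -2.82°C → T = 0.51°C
T_parcel − T_env = 2.1 − 0.51 = +1.59°C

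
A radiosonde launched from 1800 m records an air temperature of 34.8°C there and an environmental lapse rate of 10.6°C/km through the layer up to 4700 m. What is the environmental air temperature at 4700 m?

4.06°C

Environmental to 4700 m: -10.6 × 2.9 km = -30.74°C, so T = 4.06°C.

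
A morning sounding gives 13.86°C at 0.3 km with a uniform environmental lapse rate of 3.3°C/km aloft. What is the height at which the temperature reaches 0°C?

4.5 km

Height above start = (13.86 − 0) / 3.3 = 4.2 km
Altitude = 300 m + 4200 m = 4500 m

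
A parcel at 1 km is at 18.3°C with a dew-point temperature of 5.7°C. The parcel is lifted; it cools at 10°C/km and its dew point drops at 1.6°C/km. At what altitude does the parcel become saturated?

2.5 km

T and T_d converge at 10 − 1.6 = 8.4°C per km
Height above start = (18.3 − 5.7) / 8.4 = 1.5 km
LCL altitude = 1000 m + 1500 m = 2500 m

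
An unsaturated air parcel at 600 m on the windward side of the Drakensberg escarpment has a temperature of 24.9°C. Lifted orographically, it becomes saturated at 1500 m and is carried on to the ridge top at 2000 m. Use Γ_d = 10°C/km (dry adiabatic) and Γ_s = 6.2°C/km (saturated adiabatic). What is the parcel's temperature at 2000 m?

From 600 m to 1500 m (dry): cools by 10 × 0.9 = 9°C, giving 15.9°C.
From 1500 m to 2000 m (saturated): cools by 6.2 × 0.5 = 3.1°C, giving 12.8°C.

12.8°C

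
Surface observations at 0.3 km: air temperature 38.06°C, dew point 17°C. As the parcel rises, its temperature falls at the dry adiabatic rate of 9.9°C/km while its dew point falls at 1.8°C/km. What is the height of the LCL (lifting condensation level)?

2.9 km

T and T_d converge at 9.9 − 1.8 = 8.1°C per km
Height above start = (38.06 − 17) / 8.1 = 2.6 km
LCL altitude = 300 m + 2600 m = 2900 m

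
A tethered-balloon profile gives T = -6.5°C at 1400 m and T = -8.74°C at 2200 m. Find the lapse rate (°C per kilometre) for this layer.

2.8°C/km

Γ = −ΔT/Δz = (-6.5 − (-8.74)) / (2200 − 1400) m
  = 2.24°C / 0.8 km = 2.8°C/km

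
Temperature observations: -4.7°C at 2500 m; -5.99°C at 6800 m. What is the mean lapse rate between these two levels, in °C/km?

Γ = −ΔT/Δz = (-4.7 − (-5.99)) / (6800 − 2500) m
  = 1.29°C / 4.3 km = 0.3°C/km

0.3°C/km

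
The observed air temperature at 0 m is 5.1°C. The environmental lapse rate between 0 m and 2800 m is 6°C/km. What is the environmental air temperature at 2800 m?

0–2800 m, environmental: Δz = 2.8 km ⇒ ΔT = -16.8°C; T = -11.7°C

-11.7°C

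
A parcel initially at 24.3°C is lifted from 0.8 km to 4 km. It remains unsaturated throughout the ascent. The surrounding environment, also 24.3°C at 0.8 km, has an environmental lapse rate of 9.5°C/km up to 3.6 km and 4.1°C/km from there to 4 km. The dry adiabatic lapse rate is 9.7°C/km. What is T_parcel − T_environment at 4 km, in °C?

-2.8°C (parcel cooler than environment)

Parcel:
  800–4000 m, dry: Δz = 3.2 km ⇒ ΔT = -31.04°C; T = -6.74°C
Environment:
  800–3600 m, environment, lower layer: Δz = 2.8 km ⇒ ΔT = -26.6°C; T = -2.3°C
  3600–4000 m, environment, upper layer: Δz = 0.4 km ⇒ ΔT = -1.64°C; T = -3.94°C
T_parcel − T_env = -6.74 − (-3.94) = -2.8°C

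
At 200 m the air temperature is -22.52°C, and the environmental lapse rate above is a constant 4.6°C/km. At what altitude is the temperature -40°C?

Height above start = (-22.52 − (-40)) / 4.6 = 3.8 km
Altitude = 200 m + 3800 m = 4000 m

4000 m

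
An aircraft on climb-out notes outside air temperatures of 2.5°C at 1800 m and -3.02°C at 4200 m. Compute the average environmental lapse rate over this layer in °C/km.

Γ = −ΔT/Δz = (2.5 − (-3.02)) / (4200 − 1800) m
  = 5.52°C / 2.4 km = 2.3°C/km

2.3°C/km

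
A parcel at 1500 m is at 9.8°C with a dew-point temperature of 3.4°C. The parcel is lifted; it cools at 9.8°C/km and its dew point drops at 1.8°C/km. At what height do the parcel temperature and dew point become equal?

2300 m

T and T_d converge at 9.8 − 1.8 = 8°C per km
Height above start = (9.8 − 3.4) / 8 = 0.8 km
LCL altitude = 1500 m + 800 m = 2300 m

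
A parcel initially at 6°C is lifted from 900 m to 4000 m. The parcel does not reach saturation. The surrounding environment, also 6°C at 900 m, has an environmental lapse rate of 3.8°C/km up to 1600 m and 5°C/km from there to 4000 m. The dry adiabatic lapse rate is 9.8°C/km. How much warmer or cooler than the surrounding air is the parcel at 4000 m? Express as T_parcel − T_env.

-15.72°C (parcel cooler than environment)

Parcel:
  Dry to 4000 m: -9.8 × 3.1 km = -30.38°C, so T = -24.38°C.
Environment:
  Environment, lower layer to 1600 m: -3.8 × 0.7 km = -2.66°C, so T = 3.34°C.
  Environment, upper layer to 4000 m: -5 × 2.4 km = -12°C, so T = -8.66°C.
T_parcel − T_env = -24.38 − (-8.66) = -15.72°C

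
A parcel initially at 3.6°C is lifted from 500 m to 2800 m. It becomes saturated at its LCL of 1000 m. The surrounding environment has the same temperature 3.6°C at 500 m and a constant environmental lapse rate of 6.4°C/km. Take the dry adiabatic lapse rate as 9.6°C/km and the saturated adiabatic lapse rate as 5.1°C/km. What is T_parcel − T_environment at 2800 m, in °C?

Parcel:
  From 500 m to 1000 m (dry): cools by 9.6 × 0.5 = 4.8°C, giving -1.2°C.
  From 1000 m to 2800 m (saturated): cools by 5.1 × 1.8 = 9.18°C, giving -10.38°C.
Environment:
  From 500 m to 2800 m (environment): cools by 6.4 × 2.3 = 14.72°C, giving -11.12°C.
T_parcel − T_env = -10.38 − (-11.12) = +0.74°C

+0.74°C (parcel warmer than environment)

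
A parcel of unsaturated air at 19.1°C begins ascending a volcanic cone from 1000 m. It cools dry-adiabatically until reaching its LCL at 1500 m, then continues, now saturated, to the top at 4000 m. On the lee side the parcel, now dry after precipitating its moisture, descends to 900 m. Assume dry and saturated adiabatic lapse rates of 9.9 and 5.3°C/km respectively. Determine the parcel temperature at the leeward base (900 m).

31.59°C

From 1000 m to 1500 m (dry): cools by 9.9 × 0.5 = 4.95°C, giving 14.15°C.
From 1500 m to 4000 m (saturated): cools by 5.3 × 2.5 = 13.25°C, giving 0.9°C.
From 4000 m to 900 m (dry descent): warms by 9.9 × 3.1 = 30.69°C, giving 31.59°C.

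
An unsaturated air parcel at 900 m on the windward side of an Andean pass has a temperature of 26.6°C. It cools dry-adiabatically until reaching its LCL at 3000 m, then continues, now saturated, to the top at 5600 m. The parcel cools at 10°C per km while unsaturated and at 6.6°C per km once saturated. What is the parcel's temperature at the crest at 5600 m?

-11.56°C

900 → 3000 m (dry, 10°C/km): ΔT = -10 × 2.1 = -21°C → T = 5.6°C
3000 → 5600 m (saturated, 6.6°C/km): ΔT = -6.6 × 2.6 = -17.16°C → T = -11.56°C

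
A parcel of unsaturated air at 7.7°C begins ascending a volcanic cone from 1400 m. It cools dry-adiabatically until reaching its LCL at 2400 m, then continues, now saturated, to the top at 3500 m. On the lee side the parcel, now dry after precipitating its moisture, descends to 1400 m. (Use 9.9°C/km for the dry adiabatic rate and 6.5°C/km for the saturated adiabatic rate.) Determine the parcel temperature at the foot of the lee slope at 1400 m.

11.44°C

Dry to 2400 m: -9.9 × 1 km = -9.9°C, so T = -2.2°C.
Saturated to 3500 m: -6.5 × 1.1 km = -7.15°C, so T = -9.35°C.
Dry descent to 1400 m: +9.9 × 2.1 km = +20.79°C, so T = 11.44°C.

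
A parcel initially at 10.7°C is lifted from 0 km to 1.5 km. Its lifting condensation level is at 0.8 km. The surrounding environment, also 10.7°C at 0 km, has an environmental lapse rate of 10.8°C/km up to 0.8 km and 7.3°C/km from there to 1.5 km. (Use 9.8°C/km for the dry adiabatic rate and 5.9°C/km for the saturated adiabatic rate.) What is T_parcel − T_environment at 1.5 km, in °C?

+1.78°C (parcel warmer than environment)

Parcel:
  0–800 m, dry: Δz = 0.8 km ⇒ ΔT = -7.84°C; T = 2.86°C
  800–1500 m, saturated: Δz = 0.7 km ⇒ ΔT = -4.13°C; T = -1.27°C
Environment:
  0–800 m, environment, lower layer: Δz = 0.8 km ⇒ ΔT = -8.64°C; T = 2.06°C
  800–1500 m, environment, upper layer: Δz = 0.7 km ⇒ ΔT = -5.11°C; T = -3.05°C
T_parcel − T_env = -1.27 − (-3.05) = +1.78°C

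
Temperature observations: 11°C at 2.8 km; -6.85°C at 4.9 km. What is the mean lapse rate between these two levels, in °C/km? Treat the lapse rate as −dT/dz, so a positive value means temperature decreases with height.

Γ = −ΔT/Δz = (11 − (-6.85)) / (4900 − 2800) m
  = 17.85°C / 2.1 km = 8.5°C/km

8.5°C/km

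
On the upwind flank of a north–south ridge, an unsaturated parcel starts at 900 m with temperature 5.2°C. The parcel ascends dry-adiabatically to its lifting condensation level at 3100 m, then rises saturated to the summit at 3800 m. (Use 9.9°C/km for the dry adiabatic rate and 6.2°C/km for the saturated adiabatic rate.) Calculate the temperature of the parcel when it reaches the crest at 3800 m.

From 900 m to 3100 m (dry): cools by 9.9 × 2.2 = 21.78°C, giving -16.58°C.
From 3100 m to 3800 m (saturated): cools by 6.2 × 0.7 = 4.34°C, giving -20.92°C.

-20.92°C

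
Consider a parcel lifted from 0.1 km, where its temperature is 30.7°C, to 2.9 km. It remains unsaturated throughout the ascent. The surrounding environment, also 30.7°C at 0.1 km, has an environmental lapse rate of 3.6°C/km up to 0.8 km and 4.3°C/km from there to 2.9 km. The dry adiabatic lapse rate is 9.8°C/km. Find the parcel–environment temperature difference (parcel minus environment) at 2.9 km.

-15.89°C (parcel cooler than environment)

Parcel:
  From 100 m to 2900 m (dry): cools by 9.8 × 2.8 = 27.44°C, giving 3.26°C.
Environment:
  From 100 m to 800 m (environment, lower layer): cools by 3.6 × 0.7 = 2.52°C, giving 28.18°C.
  From 800 m to 2900 m (environment, upper layer): cools by 4.3 × 2.1 = 9.03°C, giving 19.15°C.
T_parcel − T_env = 3.26 − 19.15 = -15.89°C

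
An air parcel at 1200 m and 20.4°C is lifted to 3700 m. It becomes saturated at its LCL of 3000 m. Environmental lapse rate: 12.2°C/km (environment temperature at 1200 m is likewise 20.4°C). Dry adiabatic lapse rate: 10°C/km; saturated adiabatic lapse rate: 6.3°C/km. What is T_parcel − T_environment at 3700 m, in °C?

+8.09°C (parcel warmer than environment)

Parcel:
  1200–3000 m, dry: Δz = 1.8 km ⇒ ΔT = -18°C; T = 2.4°C
  3000–3700 m, saturated: Δz = 0.7 km ⇒ ΔT = -4.41°C; T = -2.01°C
Environment:
  1200–3700 m, environment: Δz = 2.5 km ⇒ ΔT = -30.5°C; T = -10.1°C
T_parcel − T_env = -2.01 − (-10.1) = +8.09°C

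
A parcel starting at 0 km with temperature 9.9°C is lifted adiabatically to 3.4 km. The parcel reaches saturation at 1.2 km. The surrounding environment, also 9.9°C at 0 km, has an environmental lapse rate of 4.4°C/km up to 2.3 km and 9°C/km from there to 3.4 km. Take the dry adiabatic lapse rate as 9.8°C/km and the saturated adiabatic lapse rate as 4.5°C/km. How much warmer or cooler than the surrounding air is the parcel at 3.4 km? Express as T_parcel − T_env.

Parcel:
  0 → 1200 m (dry, 9.8°C/km): ΔT = -9.8 × 1.2 = -11.76°C → T = -1.86°C
  1200 → 3400 m (saturated, 4.5°C/km): ΔT = -4.5 × 2.2 = -9.9°C → T = -11.76°C
Environment:
  0 → 2300 m (environment, lower layer, 4.4°C/km): ΔT = -4.4 × 2.3 = -10.12°C → T = -0.22°C
  2300 → 3400 m (environment, upper layer, 9°C/km): ΔT = -9 × 1.1 = -9.9°C → T = -10.12°C
T_parcel − T_env = -11.76 − (-10.12) = -1.64°C

-1.64°C (parcel cooler than environment)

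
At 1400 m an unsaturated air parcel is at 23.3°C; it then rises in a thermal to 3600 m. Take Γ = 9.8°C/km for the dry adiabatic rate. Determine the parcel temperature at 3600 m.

1.74°C

1400 → 3600 m (dry adiabatic, 9.8°C/km): ΔT = -9.8 × 2.2 = -21.56°C → T = 1.74°C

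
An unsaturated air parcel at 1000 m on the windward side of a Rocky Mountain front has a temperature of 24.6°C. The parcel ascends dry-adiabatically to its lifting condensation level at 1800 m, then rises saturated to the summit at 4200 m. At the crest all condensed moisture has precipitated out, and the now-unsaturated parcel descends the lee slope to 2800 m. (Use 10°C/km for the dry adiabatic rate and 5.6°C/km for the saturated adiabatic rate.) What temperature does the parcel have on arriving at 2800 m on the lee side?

17.16°C

Dry to 1800 m: -10 × 0.8 km = -8°C, so T = 16.6°C.
Saturated to 4200 m: -5.6 × 2.4 km = -13.44°C, so T = 3.16°C.
Dry descent to 2800 m: +10 × 1.4 km = +14°C, so T = 17.16°C.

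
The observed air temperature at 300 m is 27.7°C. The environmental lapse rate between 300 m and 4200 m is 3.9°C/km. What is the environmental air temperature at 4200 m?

300–4200 m, environmental: Δz = 3.9 km ⇒ ΔT = -15.21°C; T = 12.49°C

12.49°C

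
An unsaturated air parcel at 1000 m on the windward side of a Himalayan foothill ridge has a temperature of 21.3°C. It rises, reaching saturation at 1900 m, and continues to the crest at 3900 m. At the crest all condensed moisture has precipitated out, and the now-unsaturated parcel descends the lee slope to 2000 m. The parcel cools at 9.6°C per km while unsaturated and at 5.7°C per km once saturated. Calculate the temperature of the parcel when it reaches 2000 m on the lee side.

1000–1900 m, dry: Δz = 0.9 km ⇒ ΔT = -8.64°C; T = 12.66°C
1900–3900 m, saturated: Δz = 2 km ⇒ ΔT = -11.4°C; T = 1.26°C
3900–2000 m, dry descent: Δz = 1.9 km ⇒ ΔT = +18.24°C; T = 19.5°C

19.5°C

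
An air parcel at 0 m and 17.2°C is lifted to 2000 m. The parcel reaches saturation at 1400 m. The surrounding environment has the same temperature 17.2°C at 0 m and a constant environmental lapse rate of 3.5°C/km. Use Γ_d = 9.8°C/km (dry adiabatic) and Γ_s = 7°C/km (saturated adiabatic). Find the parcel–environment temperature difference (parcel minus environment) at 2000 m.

-10.92°C (parcel cooler than environment)

Parcel:
  Dry to 1400 m: -9.8 × 1.4 km = -13.72°C, so T = 3.48°C.
  Saturated to 2000 m: -7 × 0.6 km = -4.2°C, so T = -0.72°C.
Environment:
  Environment to 2000 m: -3.5 × 2 km = -7°C, so T = 10.2°C.
T_parcel − T_env = -0.72 − 10.2 = -10.92°C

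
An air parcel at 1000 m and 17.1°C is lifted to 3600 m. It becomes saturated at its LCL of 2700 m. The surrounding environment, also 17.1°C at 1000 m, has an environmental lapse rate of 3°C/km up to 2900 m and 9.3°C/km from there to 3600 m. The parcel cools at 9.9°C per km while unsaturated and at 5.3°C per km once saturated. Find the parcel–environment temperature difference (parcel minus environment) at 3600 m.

-9.39°C (parcel cooler than environment)

Parcel:
  Dry to 2700 m: -9.9 × 1.7 km = -16.83°C, so T = 0.27°C.
  Saturated to 3600 m: -5.3 × 0.9 km = -4.77°C, so T = -4.5°C.
Environment:
  Environment, lower layer to 2900 m: -3 × 1.9 km = -5.7°C, so T = 11.4°C.
  Environment, upper layer to 3600 m: -9.3 × 0.7 km = -6.51°C, so T = 4.89°C.
T_parcel − T_env = -4.5 − 4.89 = -9.39°C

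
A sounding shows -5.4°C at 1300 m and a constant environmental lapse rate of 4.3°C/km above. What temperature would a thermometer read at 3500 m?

1300 → 3500 m (environmental, 4.3°C/km): ΔT = -4.3 × 2.2 = -9.46°C → T = -14.86°C

-14.86°C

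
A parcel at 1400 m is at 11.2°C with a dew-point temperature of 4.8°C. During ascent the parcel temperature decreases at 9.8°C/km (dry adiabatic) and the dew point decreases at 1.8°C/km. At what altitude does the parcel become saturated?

T and T_d converge at 9.8 − 1.8 = 8°C per km
Height above start = (11.2 − 4.8) / 8 = 0.8 km
LCL altitude = 1400 m + 800 m = 2200 m

2200 m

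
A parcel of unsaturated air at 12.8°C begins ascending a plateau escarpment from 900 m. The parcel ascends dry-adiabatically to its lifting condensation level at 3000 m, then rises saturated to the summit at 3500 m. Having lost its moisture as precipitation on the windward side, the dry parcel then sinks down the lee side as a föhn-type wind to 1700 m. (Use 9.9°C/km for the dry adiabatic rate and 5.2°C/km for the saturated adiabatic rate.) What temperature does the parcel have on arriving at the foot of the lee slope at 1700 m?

7.23°C

From 900 m to 3000 m (dry): cools by 9.9 × 2.1 = 20.79°C, giving -7.99°C.
From 3000 m to 3500 m (saturated): cools by 5.2 × 0.5 = 2.6°C, giving -10.59°C.
From 3500 m to 1700 m (dry descent): warms by 9.9 × 1.8 = 17.82°C, giving 7.23°C.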